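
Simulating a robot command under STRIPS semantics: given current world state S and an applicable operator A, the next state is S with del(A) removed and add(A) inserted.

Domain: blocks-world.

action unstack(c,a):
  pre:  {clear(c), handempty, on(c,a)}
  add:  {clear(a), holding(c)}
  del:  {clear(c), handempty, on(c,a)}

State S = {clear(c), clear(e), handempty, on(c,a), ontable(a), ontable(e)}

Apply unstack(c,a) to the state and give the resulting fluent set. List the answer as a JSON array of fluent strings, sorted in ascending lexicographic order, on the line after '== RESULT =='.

Compute (S \ del) ∪ add:
  pre ⊆ S: {clear(c), handempty, on(c,a)} ⊆ S  — applicable
  S \ del = {clear(e), ontable(a), ontable(e)}
  ∪ add   = {clear(a), clear(e), holding(c), ontable(a), ontable(e)}

== RESULT ==
["clear(a)", "clear(e)", "holding(c)", "ontable(a)", "ontable(e)"]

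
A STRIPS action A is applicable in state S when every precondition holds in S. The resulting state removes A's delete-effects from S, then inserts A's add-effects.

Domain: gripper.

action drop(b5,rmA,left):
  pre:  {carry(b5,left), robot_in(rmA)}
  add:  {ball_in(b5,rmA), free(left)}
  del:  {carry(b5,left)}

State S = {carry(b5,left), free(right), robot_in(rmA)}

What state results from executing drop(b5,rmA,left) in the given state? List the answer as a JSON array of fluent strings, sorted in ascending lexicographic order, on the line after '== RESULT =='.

Compute (S \ del) ∪ add:
  pre ⊆ S: {carry(b5,left), robot_in(rmA)} ⊆ S  — applicable
  S \ del = {free(right), robot_in(rmA)}
  ∪ add   = {ball_in(b5,rmA), free(left), free(right), robot_in(rmA)}

== RESULT ==
["ball_in(b5,rmA)", "free(left)", "free(right)", "robot_in(rmA)"]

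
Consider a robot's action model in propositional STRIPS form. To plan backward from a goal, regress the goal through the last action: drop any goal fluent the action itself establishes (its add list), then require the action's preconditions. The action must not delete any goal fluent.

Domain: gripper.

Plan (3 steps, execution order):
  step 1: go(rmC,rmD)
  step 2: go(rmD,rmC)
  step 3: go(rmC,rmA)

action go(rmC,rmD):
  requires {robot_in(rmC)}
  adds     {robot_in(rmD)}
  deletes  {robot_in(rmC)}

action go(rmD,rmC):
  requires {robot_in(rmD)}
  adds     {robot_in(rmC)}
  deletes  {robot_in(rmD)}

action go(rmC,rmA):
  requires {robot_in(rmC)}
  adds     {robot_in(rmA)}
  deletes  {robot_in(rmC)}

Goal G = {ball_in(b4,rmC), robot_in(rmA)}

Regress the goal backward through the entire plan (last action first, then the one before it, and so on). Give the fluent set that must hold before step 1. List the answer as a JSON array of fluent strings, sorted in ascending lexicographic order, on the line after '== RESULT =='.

Regress step by step:
  through step 3 (go(rmC,rmA)): drop {robot_in(rmA)}, keep {ball_in(b4,rmC)}, require {robot_in(rmC)}
    → {ball_in(b4,rmC), robot_in(rmC)}
  through step 2 (go(rmD,rmC)): drop {robot_in(rmC)}, keep {ball_in(b4,rmC)}, require {robot_in(rmD)}
    → {ball_in(b4,rmC), robot_in(rmD)}
  through step 1 (go(rmC,rmD)): drop {robot_in(rmD)}, keep {ball_in(b4,rmC)}, require {robot_in(rmC)}
    → {ball_in(b4,rmC), robot_in(rmC)}

== RESULT ==
["ball_in(b4,rmC)", "robot_in(rmC)"]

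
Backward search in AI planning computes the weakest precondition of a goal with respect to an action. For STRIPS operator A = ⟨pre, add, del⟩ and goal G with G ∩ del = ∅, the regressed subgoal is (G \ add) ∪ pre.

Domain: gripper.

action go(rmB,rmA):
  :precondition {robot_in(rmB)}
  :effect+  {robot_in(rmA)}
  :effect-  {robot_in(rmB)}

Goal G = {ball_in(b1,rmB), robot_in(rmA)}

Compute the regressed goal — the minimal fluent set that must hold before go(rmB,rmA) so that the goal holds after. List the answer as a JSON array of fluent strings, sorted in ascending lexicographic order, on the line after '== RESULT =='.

Regress:
  G ∩ del = {}  (empty — regression defined)
  G \ add = {ball_in(b1,rmB), robot_in(rmA)} \ {robot_in(rmA)} = {ball_in(b1,rmB)}
  ∪ pre   = {ball_in(b1,rmB)} ∪ {robot_in(rmB)}
          = {ball_in(b1,rmB), robot_in(rmB)}

== RESULT ==
["ball_in(b1,rmB)", "robot_in(rmB)"]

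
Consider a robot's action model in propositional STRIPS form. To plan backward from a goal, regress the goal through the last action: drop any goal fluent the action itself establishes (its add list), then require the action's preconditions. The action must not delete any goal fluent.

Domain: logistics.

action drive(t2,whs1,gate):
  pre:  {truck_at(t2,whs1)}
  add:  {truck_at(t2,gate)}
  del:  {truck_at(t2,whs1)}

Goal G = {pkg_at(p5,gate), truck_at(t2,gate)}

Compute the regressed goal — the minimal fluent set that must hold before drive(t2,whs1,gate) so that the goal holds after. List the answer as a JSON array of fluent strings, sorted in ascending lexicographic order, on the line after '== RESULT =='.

Regress:
  G ∩ del = {}  (empty — regression defined)
  G \ add = {pkg_at(p5,gate), truck_at(t2,gate)} \ {truck_at(t2,gate)} = {pkg_at(p5,gate)}
  ∪ pre   = {pkg_at(p5,gate)} ∪ {truck_at(t2,whs1)}
          = {pkg_at(p5,gate), truck_at(t2,whs1)}

== RESULT ==
["pkg_at(p5,gate)", "truck_at(t2,whs1)"]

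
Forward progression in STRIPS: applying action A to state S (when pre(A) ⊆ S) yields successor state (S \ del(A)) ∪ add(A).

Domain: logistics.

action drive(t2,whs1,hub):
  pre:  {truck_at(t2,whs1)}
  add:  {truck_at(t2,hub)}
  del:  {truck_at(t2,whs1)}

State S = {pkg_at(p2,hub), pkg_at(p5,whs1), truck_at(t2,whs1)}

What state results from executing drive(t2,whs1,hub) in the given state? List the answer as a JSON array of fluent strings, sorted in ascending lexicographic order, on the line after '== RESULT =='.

Compute (S \ del) ∪ add:
  pre ⊆ S: {truck_at(t2,whs1)} ⊆ S  — applicable
  S \ del = {pkg_at(p2,hub), pkg_at(p5,whs1)}
  ∪ add   = {pkg_at(p2,hub), pkg_at(p5,whs1), truck_at(t2,hub)}

== RESULT ==
["pkg_at(p2,hub)", "pkg_at(p5,whs1)", "truck_at(t2,hub)"]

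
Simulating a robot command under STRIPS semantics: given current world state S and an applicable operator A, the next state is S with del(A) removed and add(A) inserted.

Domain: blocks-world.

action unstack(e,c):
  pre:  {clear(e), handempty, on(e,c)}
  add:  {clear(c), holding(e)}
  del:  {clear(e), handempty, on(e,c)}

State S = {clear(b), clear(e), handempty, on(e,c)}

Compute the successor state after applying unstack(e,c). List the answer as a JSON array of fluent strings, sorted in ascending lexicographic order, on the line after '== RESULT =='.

Compute (S \ del) ∪ add:
  pre ⊆ S: {clear(e), handempty, on(e,c)} ⊆ S  — applicable
  S \ del = {clear(b)}
  ∪ add   = {clear(b), clear(c), holding(e)}

== RESULT ==
["clear(b)", "clear(c)", "holding(e)"]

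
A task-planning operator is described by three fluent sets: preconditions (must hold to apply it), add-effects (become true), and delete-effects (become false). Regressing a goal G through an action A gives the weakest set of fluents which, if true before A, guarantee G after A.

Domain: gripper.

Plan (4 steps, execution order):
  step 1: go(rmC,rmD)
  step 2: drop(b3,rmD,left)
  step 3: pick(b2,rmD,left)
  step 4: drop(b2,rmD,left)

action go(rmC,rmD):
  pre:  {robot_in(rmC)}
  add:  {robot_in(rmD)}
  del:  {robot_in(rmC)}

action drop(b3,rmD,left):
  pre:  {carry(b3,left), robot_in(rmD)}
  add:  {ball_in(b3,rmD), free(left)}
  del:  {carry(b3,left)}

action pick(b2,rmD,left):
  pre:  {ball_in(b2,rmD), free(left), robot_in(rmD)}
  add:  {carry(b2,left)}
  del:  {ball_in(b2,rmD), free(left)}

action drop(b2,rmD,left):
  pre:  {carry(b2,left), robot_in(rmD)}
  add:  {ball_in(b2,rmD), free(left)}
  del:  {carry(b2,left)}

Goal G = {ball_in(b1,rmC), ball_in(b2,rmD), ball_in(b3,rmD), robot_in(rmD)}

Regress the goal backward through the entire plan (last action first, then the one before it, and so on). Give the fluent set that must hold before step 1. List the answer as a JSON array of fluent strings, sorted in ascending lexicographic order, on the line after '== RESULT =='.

Work backward from the goal:
  through step 4 (drop(b2,rmD,left)): drop {ball_in(b2,rmD)}, keep {ball_in(b1,rmC), ball_in(b3,rmD), robot_in(rmD)}, require {carry(b2,left), robot_in(rmD)}
    → {ball_in(b1,rmC), ball_in(b3,rmD), carry(b2,left), robot_in(rmD)}
  through step 3 (pick(b2,rmD,left)): drop {carry(b2,left)}, keep {ball_in(b1,rmC), ball_in(b3,rmD), robot_in(rmD)}, require {ball_in(b2,rmD), free(left), robot_in(rmD)}
    → {ball_in(b1,rmC), ball_in(b2,rmD), ball_in(b3,rmD), free(left), robot_in(rmD)}
  through step 2 (drop(b3,rmD,left)): drop {ball_in(b3,rmD), free(left)}, keep {ball_in(b1,rmC), ball_in(b2,rmD), robot_in(rmD)}, require {carry(b3,left), robot_in(rmD)}
    → {ball_in(b1,rmC), ball_in(b2,rmD), carry(b3,left), robot_in(rmD)}
  through step 1 (go(rmC,rmD)): drop {robot_in(rmD)}, keep {ball_in(b1,rmC), ball_in(b2,rmD), carry(b3,left)}, require {robot_in(rmC)}
    → {ball_in(b1,rmC), ball_in(b2,rmD), carry(b3,left), robot_in(rmC)}

== RESULT ==
["ball_in(b1,rmC)", "ball_in(b2,rmD)", "carry(b3,left)", "robot_in(rmC)"]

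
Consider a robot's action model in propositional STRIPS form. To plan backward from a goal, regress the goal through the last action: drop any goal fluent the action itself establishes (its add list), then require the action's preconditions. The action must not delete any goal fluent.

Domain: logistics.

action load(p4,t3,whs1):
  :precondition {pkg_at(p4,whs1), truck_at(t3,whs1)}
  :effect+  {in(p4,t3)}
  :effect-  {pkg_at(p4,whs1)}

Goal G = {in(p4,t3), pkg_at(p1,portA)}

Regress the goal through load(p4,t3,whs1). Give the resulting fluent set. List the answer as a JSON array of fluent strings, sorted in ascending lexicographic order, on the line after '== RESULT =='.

Compute (G \ add) ∪ pre:
  G ∩ del = {}  (empty — regression defined)
  G \ add = {in(p4,t3), pkg_at(p1,portA)} \ {in(p4,t3)} = {pkg_at(p1,portA)}
  ∪ pre   = {pkg_at(p1,portA)} ∪ {pkg_at(p4,whs1), truck_at(t3,whs1)}
          = {pkg_at(p1,portA), pkg_at(p4,whs1), truck_at(t3,whs1)}

== RESULT ==
["pkg_at(p1,portA)", "pkg_at(p4,whs1)", "truck_at(t3,whs1)"]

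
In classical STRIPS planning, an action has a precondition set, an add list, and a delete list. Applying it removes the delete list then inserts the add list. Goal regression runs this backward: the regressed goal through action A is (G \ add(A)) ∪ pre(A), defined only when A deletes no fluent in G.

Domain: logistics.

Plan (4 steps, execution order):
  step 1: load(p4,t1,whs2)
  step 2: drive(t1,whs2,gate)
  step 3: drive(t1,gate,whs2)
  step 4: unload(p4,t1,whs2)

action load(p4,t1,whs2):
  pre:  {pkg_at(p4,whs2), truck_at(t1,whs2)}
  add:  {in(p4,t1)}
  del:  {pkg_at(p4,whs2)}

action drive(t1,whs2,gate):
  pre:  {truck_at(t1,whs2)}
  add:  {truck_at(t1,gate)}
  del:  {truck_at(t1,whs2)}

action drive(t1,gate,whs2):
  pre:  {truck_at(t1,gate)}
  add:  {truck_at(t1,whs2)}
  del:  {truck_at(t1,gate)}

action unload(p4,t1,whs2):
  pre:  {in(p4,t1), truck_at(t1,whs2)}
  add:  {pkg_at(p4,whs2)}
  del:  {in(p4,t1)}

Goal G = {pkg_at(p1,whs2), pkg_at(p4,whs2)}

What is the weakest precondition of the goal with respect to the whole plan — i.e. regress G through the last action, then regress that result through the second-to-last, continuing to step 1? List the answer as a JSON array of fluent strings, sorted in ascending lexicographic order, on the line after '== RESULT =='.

Work backward from the goal:
  through step 4 (unload(p4,t1,whs2)): drop {pkg_at(p4,whs2)}, keep {pkg_at(p1,whs2)}, require {in(p4,t1), truck_at(t1,whs2)}
    → {in(p4,t1), pkg_at(p1,whs2), truck_at(t1,whs2)}
  through step 3 (drive(t1,gate,whs2)): drop {truck_at(t1,whs2)}, keep {in(p4,t1), pkg_at(p1,whs2)}, require {truck_at(t1,gate)}
    → {in(p4,t1), pkg_at(p1,whs2), truck_at(t1,gate)}
  through step 2 (drive(t1,whs2,gate)): drop {truck_at(t1,gate)}, keep {in(p4,t1), pkg_at(p1,whs2)}, require {truck_at(t1,whs2)}
    → {in(p4,t1), pkg_at(p1,whs2), truck_at(t1,whs2)}
  through step 1 (load(p4,t1,whs2)): drop {in(p4,t1)}, keep {pkg_at(p1,whs2), truck_at(t1,whs2)}, require {pkg_at(p4,whs2), truck_at(t1,whs2)}
    → {pkg_at(p1,whs2), pkg_at(p4,whs2), truck_at(t1,whs2)}

== RESULT ==
["pkg_at(p1,whs2)", "pkg_at(p4,whs2)", "truck_at(t1,whs2)"]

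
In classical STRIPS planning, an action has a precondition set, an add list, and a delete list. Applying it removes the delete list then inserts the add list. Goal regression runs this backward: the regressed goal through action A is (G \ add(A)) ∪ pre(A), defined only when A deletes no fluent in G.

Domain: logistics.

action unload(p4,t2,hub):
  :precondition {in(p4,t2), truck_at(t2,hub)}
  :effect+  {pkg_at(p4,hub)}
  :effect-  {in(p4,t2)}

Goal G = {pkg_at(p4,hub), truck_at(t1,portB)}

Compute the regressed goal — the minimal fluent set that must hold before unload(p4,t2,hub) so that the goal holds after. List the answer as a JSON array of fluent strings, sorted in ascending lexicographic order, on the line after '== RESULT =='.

Compute (G \ add) ∪ pre:
  G ∩ del = {}  (empty — regression defined)
  G \ add = {pkg_at(p4,hub), truck_at(t1,portB)} \ {pkg_at(p4,hub)} = {truck_at(t1,portB)}
  ∪ pre   = {truck_at(t1,portB)} ∪ {in(p4,t2), truck_at(t2,hub)}
          = {in(p4,t2), truck_at(t1,portB), truck_at(t2,hub)}

== RESULT ==
["in(p4,t2)", "truck_at(t1,portB)", "truck_at(t2,hub)"]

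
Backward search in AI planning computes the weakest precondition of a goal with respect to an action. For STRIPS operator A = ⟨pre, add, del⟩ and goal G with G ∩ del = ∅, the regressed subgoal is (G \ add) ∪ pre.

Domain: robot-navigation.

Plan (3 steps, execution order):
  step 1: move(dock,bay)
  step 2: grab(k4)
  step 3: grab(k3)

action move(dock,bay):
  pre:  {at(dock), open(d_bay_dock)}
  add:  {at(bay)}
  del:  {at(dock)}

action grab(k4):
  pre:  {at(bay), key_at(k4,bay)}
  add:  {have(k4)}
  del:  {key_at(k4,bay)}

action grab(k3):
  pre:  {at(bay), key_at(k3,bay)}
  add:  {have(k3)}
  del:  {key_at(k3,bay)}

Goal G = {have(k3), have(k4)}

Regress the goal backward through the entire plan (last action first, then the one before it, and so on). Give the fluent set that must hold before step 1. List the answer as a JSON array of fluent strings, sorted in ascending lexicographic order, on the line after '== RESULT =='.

Work backward from the goal:
  through step 3 (grab(k3)): drop {have(k3)}, keep {have(k4)}, require {at(bay), key_at(k3,bay)}
    → {at(bay), have(k4), key_at(k3,bay)}
  through step 2 (grab(k4)): drop {have(k4)}, keep {at(bay), key_at(k3,bay)}, require {at(bay), key_at(k4,bay)}
    → {at(bay), key_at(k3,bay), key_at(k4,bay)}
  through step 1 (move(dock,bay)): drop {at(bay)}, keep {key_at(k3,bay), key_at(k4,bay)}, require {at(dock), open(d_bay_dock)}
    → {at(dock), key_at(k3,bay), key_at(k4,bay), open(d_bay_dock)}

== RESULT ==
["at(dock)", "key_at(k3,bay)", "key_at(k4,bay)", "open(d_bay_dock)"]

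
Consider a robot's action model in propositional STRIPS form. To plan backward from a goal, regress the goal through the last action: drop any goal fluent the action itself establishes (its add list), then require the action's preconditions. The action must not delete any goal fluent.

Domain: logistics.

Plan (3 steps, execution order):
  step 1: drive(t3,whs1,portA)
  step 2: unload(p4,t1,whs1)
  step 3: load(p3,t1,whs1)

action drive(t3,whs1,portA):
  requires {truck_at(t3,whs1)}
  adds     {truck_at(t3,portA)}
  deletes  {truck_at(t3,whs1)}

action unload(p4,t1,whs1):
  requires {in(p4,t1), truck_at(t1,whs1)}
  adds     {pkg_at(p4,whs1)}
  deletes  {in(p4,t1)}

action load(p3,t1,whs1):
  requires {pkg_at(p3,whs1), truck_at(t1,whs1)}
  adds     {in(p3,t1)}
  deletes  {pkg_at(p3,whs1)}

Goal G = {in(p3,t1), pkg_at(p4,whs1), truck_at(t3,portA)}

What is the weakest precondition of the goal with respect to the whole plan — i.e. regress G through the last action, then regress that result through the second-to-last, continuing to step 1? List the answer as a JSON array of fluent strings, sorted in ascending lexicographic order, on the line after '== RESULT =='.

Regress step by step:
  through step 3 (load(p3,t1,whs1)): drop {in(p3,t1)}, keep {pkg_at(p4,whs1), truck_at(t3,portA)}, require {pkg_at(p3,whs1), truck_at(t1,whs1)}
    → {pkg_at(p3,whs1), pkg_at(p4,whs1), truck_at(t1,whs1), truck_at(t3,portA)}
  through step 2 (unload(p4,t1,whs1)): drop {pkg_at(p4,whs1)}, keep {pkg_at(p3,whs1), truck_at(t1,whs1), truck_at(t3,portA)}, require {in(p4,t1), truck_at(t1,whs1)}
    → {in(p4,t1), pkg_at(p3,whs1), truck_at(t1,whs1), truck_at(t3,portA)}
  through step 1 (drive(t3,whs1,portA)): drop {truck_at(t3,portA)}, keep {in(p4,t1), pkg_at(p3,whs1), truck_at(t1,whs1)}, require {truck_at(t3,whs1)}
    → {in(p4,t1), pkg_at(p3,whs1), truck_at(t1,whs1), truck_at(t3,whs1)}

== RESULT ==
["in(p4,t1)", "pkg_at(p3,whs1)", "truck_at(t1,whs1)", "truck_at(t3,whs1)"]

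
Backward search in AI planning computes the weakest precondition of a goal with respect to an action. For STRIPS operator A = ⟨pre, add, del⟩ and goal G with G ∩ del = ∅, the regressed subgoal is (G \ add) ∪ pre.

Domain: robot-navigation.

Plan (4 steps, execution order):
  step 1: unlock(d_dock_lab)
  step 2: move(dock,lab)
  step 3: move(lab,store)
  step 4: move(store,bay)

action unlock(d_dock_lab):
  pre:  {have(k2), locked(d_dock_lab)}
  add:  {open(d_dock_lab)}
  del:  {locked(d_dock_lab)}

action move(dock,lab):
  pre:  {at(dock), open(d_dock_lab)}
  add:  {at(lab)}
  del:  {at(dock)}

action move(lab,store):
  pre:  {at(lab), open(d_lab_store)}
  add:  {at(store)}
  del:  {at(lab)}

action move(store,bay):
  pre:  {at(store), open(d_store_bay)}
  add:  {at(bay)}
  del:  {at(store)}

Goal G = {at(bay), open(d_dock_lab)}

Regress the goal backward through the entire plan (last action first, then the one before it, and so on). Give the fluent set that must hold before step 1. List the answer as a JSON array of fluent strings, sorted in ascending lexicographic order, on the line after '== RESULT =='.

Regress step by step:
  through step 4 (move(store,bay)): drop {at(bay)}, keep {open(d_dock_lab)}, require {at(store), open(d_store_bay)}
    → {at(store), open(d_dock_lab), open(d_store_bay)}
  through step 3 (move(lab,store)): drop {at(store)}, keep {open(d_dock_lab), open(d_store_bay)}, require {at(lab), open(d_lab_store)}
    → {at(lab), open(d_dock_lab), open(d_lab_store), open(d_store_bay)}
  through step 2 (move(dock,lab)): drop {at(lab)}, keep {open(d_dock_lab), open(d_lab_store), open(d_store_bay)}, require {at(dock), open(d_dock_lab)}
    → {at(dock), open(d_dock_lab), open(d_lab_store), open(d_store_bay)}
  through step 1 (unlock(d_dock_lab)): drop {open(d_dock_lab)}, keep {at(dock), open(d_lab_store), open(d_store_bay)}, require {have(k2), locked(d_dock_lab)}
    → {at(dock), have(k2), locked(d_dock_lab), open(d_lab_store), open(d_store_bay)}

== RESULT ==
["at(dock)", "have(k2)", "locked(d_dock_lab)", "open(d_lab_store)", "open(d_store_bay)"]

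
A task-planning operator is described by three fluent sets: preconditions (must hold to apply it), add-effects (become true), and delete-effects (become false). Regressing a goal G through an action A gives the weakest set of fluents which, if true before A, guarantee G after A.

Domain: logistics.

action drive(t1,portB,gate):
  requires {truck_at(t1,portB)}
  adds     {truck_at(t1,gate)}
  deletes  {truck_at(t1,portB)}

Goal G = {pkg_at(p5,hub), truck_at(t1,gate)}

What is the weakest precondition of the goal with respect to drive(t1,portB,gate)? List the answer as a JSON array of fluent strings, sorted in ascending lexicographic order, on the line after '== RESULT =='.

Regress:
  G ∩ del = {}  (empty — regression defined)
  G \ add = {pkg_at(p5,hub), truck_at(t1,gate)} \ {truck_at(t1,gate)} = {pkg_at(p5,hub)}
  ∪ pre   = {pkg_at(p5,hub)} ∪ {truck_at(t1,portB)}
          = {pkg_at(p5,hub), truck_at(t1,portB)}

== RESULT ==
["pkg_at(p5,hub)", "truck_at(t1,portB)"]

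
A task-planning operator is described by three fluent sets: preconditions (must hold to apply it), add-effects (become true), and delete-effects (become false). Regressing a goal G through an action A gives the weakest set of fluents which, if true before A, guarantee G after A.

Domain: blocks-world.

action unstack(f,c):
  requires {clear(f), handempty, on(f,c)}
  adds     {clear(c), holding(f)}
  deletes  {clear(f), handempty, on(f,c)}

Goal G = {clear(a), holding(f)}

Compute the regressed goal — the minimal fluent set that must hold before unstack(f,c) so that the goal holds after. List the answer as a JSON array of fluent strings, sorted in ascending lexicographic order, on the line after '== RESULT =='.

Compute (G \ add) ∪ pre:
  G ∩ del = {}  (empty — regression defined)
  G \ add = {clear(a), holding(f)} \ {clear(c), holding(f)} = {clear(a)}
  ∪ pre   = {clear(a)} ∪ {clear(f), handempty, on(f,c)}
          = {clear(a), clear(f), handempty, on(f,c)}

== RESULT ==
["clear(a)", "clear(f)", "handempty", "on(f,c)"]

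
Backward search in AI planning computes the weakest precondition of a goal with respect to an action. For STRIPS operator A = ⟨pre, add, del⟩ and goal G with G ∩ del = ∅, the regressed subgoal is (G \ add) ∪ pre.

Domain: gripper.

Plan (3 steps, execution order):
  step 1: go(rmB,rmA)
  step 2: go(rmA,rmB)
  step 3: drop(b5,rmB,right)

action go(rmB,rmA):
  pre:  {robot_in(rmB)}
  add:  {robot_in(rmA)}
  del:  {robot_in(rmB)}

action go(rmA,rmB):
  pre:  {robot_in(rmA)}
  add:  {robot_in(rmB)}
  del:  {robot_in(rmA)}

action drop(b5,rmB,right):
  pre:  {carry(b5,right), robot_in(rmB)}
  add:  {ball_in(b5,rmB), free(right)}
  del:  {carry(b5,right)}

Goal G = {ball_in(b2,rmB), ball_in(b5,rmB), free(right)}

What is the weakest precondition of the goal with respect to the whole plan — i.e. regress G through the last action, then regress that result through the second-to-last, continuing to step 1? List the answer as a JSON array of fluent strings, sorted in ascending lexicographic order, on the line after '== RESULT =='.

Work backward from the goal:
  through step 3 (drop(b5,rmB,right)): drop {ball_in(b5,rmB), free(right)}, keep {ball_in(b2,rmB)}, require {carry(b5,right), robot_in(rmB)}
    → {ball_in(b2,rmB), carry(b5,right), robot_in(rmB)}
  through step 2 (go(rmA,rmB)): drop {robot_in(rmB)}, keep {ball_in(b2,rmB), carry(b5,right)}, require {robot_in(rmA)}
    → {ball_in(b2,rmB), carry(b5,right), robot_in(rmA)}
  through step 1 (go(rmB,rmA)): drop {robot_in(rmA)}, keep {ball_in(b2,rmB), carry(b5,right)}, require {robot_in(rmB)}
    → {ball_in(b2,rmB), carry(b5,right), robot_in(rmB)}

== RESULT ==
["ball_in(b2,rmB)", "carry(b5,right)", "robot_in(rmB)"]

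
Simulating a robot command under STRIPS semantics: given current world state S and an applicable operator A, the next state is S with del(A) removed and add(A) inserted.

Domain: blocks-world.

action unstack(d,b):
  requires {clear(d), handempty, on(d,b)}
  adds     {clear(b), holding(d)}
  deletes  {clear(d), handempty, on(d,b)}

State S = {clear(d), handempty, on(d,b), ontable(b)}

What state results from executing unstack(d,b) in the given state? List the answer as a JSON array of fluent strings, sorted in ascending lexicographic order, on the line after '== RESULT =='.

Compute (S \ del) ∪ add:
  pre ⊆ S: {clear(d), handempty, on(d,b)} ⊆ S  — applicable
  S \ del = {ontable(b)}
  ∪ add   = {clear(b), holding(d), ontable(b)}

== RESULT ==
["clear(b)", "holding(d)", "ontable(b)"]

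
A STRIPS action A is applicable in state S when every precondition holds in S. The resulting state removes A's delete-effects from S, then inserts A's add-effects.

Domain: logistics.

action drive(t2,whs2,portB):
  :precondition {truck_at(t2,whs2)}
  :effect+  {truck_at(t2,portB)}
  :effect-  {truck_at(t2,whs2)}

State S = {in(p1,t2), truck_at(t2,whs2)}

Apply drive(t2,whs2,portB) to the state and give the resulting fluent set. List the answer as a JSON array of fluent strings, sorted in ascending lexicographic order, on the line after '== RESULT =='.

Progress:
  pre ⊆ S: {truck_at(t2,whs2)} ⊆ S  — applicable
  S \ del = {in(p1,t2)}
  ∪ add   = {in(p1,t2), truck_at(t2,portB)}

== RESULT ==
["in(p1,t2)", "truck_at(t2,portB)"]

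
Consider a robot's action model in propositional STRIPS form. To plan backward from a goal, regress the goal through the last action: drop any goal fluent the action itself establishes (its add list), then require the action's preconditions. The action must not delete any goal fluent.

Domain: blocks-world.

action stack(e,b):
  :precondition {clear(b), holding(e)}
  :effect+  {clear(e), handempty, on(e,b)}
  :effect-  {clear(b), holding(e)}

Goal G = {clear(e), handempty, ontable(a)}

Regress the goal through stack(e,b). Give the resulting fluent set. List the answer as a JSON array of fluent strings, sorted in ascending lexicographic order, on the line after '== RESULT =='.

Regress:
  G ∩ del = {}  (empty — regression defined)
  G \ add = {clear(e), handempty, ontable(a)} \ {clear(e), handempty, on(e,b)} = {ontable(a)}
  ∪ pre   = {ontable(a)} ∪ {clear(b), holding(e)}
          = {clear(b), holding(e), ontable(a)}

== RESULT ==
["clear(b)", "holding(e)", "ontable(a)"]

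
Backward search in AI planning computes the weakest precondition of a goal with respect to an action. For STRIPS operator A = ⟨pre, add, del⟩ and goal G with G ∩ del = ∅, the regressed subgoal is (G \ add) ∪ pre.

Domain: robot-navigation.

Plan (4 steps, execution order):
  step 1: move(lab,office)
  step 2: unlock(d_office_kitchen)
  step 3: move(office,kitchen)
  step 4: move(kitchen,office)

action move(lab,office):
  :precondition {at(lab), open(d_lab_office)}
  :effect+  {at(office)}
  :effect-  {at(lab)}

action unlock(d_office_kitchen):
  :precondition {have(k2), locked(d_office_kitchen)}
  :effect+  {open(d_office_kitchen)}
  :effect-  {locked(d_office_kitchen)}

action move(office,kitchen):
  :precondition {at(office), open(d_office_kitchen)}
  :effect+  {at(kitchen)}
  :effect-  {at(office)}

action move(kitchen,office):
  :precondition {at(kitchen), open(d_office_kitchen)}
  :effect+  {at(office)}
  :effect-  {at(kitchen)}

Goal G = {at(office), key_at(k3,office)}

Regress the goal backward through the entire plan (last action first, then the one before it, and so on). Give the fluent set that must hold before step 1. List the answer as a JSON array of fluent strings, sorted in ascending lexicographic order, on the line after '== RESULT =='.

Work backward from the goal:
  through step 4 (move(kitchen,office)): drop {at(office)}, keep {key_at(k3,office)}, require {at(kitchen), open(d_office_kitchen)}
    → {at(kitchen), key_at(k3,office), open(d_office_kitchen)}
  through step 3 (move(office,kitchen)): drop {at(kitchen)}, keep {key_at(k3,office), open(d_office_kitchen)}, require {at(office), open(d_office_kitchen)}
    → {at(office), key_at(k3,office), open(d_office_kitchen)}
  through step 2 (unlock(d_office_kitchen)): drop {open(d_office_kitchen)}, keep {at(office), key_at(k3,office)}, require {have(k2), locked(d_office_kitchen)}
    → {at(office), have(k2), key_at(k3,office), locked(d_office_kitchen)}
  through step 1 (move(lab,office)): drop {at(office)}, keep {have(k2), key_at(k3,office), locked(d_office_kitchen)}, require {at(lab), open(d_lab_office)}
    → {at(lab), have(k2), key_at(k3,office), locked(d_office_kitchen), open(d_lab_office)}

== RESULT ==
["at(lab)", "have(k2)", "key_at(k3,office)", "locked(d_office_kitchen)", "open(d_lab_office)"]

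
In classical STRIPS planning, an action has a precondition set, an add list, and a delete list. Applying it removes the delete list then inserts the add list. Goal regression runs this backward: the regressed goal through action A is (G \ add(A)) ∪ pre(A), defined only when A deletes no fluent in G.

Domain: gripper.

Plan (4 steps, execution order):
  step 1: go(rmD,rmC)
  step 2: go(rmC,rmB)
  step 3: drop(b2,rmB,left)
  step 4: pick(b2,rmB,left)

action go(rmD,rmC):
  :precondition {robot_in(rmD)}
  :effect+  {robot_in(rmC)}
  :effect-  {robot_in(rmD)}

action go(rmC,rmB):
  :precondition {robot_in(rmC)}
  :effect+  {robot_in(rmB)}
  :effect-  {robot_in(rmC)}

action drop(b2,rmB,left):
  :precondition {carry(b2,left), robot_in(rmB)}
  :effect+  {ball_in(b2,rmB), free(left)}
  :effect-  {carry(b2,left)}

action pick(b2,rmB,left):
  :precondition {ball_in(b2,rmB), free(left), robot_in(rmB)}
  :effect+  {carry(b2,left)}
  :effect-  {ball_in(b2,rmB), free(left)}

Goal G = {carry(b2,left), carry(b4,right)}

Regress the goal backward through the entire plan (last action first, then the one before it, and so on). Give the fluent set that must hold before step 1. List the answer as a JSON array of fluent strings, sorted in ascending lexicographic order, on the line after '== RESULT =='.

Regress step by step:
  through step 4 (pick(b2,rmB,left)): drop {carry(b2,left)}, keep {carry(b4,right)}, require {ball_in(b2,rmB), free(left), robot_in(rmB)}
    → {ball_in(b2,rmB), carry(b4,right), free(left), robot_in(rmB)}
  through step 3 (drop(b2,rmB,left)): drop {ball_in(b2,rmB), free(left)}, keep {carry(b4,right), robot_in(rmB)}, require {carry(b2,left), robot_in(rmB)}
    → {carry(b2,left), carry(b4,right), robot_in(rmB)}
  through step 2 (go(rmC,rmB)): drop {robot_in(rmB)}, keep {carry(b2,left), carry(b4,right)}, require {robot_in(rmC)}
    → {carry(b2,left), carry(b4,right), robot_in(rmC)}
  through step 1 (go(rmD,rmC)): drop {robot_in(rmC)}, keep {carry(b2,left), carry(b4,right)}, require {robot_in(rmD)}
    → {carry(b2,left), carry(b4,right), robot_in(rmD)}

== RESULT ==
["carry(b2,left)", "carry(b4,right)", "robot_in(rmD)"]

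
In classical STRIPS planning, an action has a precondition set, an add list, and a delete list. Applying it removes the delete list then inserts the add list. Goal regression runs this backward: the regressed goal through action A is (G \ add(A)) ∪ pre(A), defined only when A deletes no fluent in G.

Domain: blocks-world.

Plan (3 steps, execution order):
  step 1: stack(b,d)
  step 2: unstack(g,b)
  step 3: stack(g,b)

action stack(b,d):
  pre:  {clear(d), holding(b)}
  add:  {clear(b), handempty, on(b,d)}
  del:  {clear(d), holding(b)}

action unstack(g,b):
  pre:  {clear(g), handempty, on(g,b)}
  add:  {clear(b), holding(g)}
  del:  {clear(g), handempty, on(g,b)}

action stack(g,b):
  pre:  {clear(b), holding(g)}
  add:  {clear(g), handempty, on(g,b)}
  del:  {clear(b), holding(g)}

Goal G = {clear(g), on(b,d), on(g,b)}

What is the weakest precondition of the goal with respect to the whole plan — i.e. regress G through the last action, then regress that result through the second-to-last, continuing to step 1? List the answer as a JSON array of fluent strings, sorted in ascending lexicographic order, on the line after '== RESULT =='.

Work backward from the goal:
  through step 3 (stack(g,b)): drop {clear(g), on(g,b)}, keep {on(b,d)}, require {clear(b), holding(g)}
    → {clear(b), holding(g), on(b,d)}
  through step 2 (unstack(g,b)): drop {clear(b), holding(g)}, keep {on(b,d)}, require {clear(g), handempty, on(g,b)}
    → {clear(g), handempty, on(b,d), on(g,b)}
  through step 1 (stack(b,d)): drop {handempty, on(b,d)}, keep {clear(g), on(g,b)}, require {clear(d), holding(b)}
    → {clear(d), clear(g), holding(b), on(g,b)}

== RESULT ==
["clear(d)", "clear(g)", "holding(b)", "on(g,b)"]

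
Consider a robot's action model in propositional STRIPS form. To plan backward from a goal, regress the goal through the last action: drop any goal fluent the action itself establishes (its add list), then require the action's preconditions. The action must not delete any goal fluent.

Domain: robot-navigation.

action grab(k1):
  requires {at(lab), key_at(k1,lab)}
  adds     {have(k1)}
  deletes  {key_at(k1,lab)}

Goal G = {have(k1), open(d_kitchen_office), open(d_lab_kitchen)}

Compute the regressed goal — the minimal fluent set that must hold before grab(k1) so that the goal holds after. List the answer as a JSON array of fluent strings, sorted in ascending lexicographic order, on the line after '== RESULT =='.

Compute (G \ add) ∪ pre:
  G ∩ del = {}  (empty — regression defined)
  G \ add = {have(k1), open(d_kitchen_office), open(d_lab_kitchen)} \ {have(k1)} = {open(d_kitchen_office), open(d_lab_kitchen)}
  ∪ pre   = {open(d_kitchen_office), open(d_lab_kitchen)} ∪ {at(lab), key_at(k1,lab)}
          = {at(lab), key_at(k1,lab), open(d_kitchen_office), open(d_lab_kitchen)}

== RESULT ==
["at(lab)", "key_at(k1,lab)", "open(d_kitchen_office)", "open(d_lab_kitchen)"]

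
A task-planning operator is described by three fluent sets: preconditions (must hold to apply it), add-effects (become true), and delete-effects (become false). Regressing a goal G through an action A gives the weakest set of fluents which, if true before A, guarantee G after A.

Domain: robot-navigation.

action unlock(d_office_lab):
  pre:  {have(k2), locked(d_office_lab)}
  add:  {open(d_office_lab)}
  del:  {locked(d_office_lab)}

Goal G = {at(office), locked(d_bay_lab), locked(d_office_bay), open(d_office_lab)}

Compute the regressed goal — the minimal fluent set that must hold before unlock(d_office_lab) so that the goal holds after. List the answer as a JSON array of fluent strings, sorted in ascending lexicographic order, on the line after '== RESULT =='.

Regress:
  G ∩ del = {}  (empty — regression defined)
  G \ add = {at(office), locked(d_bay_lab), locked(d_office_bay), open(d_office_lab)} \ {open(d_office_lab)} = {at(office), locked(d_bay_lab), locked(d_office_bay)}
  ∪ pre   = {at(office), locked(d_bay_lab), locked(d_office_bay)} ∪ {have(k2), locked(d_office_lab)}
          = {at(office), have(k2), locked(d_bay_lab), locked(d_office_bay), locked(d_office_lab)}

== RESULT ==
["at(office)", "have(k2)", "locked(d_bay_lab)", "locked(d_office_bay)", "locked(d_office_lab)"]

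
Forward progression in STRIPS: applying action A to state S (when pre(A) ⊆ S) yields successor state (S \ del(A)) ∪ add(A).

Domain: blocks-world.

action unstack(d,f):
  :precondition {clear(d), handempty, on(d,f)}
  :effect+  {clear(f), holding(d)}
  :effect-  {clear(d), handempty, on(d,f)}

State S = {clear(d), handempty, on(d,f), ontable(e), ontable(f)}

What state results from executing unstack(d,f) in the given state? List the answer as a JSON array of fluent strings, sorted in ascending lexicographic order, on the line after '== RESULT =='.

Compute (S \ del) ∪ add:
  pre ⊆ S: {clear(d), handempty, on(d,f)} ⊆ S  — applicable
  S \ del = {ontable(e), ontable(f)}
  ∪ add   = {clear(f), holding(d), ontable(e), ontable(f)}

== RESULT ==
["clear(f)", "holding(d)", "ontable(e)", "ontable(f)"]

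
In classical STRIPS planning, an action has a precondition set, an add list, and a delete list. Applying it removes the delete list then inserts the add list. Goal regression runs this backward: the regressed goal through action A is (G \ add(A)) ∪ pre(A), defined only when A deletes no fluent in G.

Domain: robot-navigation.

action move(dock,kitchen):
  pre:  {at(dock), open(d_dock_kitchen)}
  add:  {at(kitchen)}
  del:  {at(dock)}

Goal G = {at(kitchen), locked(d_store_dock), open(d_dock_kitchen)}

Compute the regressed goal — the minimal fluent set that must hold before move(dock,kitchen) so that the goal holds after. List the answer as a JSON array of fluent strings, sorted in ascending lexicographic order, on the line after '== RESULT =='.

Regress:
  G ∩ del = {}  (empty — regression defined)
  G \ add = {at(kitchen), locked(d_store_dock), open(d_dock_kitchen)} \ {at(kitchen)} = {locked(d_store_dock), open(d_dock_kitchen)}
  ∪ pre   = {locked(d_store_dock), open(d_dock_kitchen)} ∪ {at(dock), open(d_dock_kitchen)}
          = {at(dock), locked(d_store_dock), open(d_dock_kitchen)}

== RESULT ==
["at(dock)", "locked(d_store_dock)", "open(d_dock_kitchen)"]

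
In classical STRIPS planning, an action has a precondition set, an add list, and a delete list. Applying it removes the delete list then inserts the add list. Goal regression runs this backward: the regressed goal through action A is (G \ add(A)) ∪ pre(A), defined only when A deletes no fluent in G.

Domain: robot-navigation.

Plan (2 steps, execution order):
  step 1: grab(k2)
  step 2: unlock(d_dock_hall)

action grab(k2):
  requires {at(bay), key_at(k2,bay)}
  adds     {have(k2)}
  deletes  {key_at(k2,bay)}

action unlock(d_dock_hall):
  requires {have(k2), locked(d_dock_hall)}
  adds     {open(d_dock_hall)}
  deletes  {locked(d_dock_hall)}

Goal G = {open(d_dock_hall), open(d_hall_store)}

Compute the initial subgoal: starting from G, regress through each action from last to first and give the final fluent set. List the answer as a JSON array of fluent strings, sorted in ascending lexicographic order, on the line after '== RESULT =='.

Regress step by step:
  through step 2 (unlock(d_dock_hall)): drop {open(d_dock_hall)}, keep {open(d_hall_store)}, require {have(k2), locked(d_dock_hall)}
    → {have(k2), locked(d_dock_hall), open(d_hall_store)}
  through step 1 (grab(k2)): drop {have(k2)}, keep {locked(d_dock_hall), open(d_hall_store)}, require {at(bay), key_at(k2,bay)}
    → {at(bay), key_at(k2,bay), locked(d_dock_hall), open(d_hall_store)}

== RESULT ==
["at(bay)", "key_at(k2,bay)", "locked(d_dock_hall)", "open(d_hall_store)"]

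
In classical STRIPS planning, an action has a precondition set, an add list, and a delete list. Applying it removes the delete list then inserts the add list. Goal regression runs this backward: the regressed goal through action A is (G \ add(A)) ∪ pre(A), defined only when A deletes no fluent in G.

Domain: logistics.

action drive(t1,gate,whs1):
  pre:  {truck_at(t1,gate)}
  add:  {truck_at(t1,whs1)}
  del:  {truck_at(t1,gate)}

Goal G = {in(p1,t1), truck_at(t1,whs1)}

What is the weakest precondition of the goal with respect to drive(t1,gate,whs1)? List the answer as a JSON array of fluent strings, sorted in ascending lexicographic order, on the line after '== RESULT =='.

Compute (G \ add) ∪ pre:
  G ∩ del = {}  (empty — regression defined)
  G \ add = {in(p1,t1), truck_at(t1,whs1)} \ {truck_at(t1,whs1)} = {in(p1,t1)}
  ∪ pre   = {in(p1,t1)} ∪ {truck_at(t1,gate)}
          = {in(p1,t1), truck_at(t1,gate)}

== RESULT ==
["in(p1,t1)", "truck_at(t1,gate)"]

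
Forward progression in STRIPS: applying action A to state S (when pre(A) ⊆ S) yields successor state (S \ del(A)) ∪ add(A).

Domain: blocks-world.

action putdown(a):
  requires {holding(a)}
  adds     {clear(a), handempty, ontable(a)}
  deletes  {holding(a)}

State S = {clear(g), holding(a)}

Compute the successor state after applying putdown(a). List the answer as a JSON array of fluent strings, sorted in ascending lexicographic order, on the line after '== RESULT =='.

Progress:
  pre ⊆ S: {holding(a)} ⊆ S  — applicable
  S \ del = {clear(g)}
  ∪ add   = {clear(a), clear(g), handempty, ontable(a)}

== RESULT ==
["clear(a)", "clear(g)", "handempty", "ontable(a)"]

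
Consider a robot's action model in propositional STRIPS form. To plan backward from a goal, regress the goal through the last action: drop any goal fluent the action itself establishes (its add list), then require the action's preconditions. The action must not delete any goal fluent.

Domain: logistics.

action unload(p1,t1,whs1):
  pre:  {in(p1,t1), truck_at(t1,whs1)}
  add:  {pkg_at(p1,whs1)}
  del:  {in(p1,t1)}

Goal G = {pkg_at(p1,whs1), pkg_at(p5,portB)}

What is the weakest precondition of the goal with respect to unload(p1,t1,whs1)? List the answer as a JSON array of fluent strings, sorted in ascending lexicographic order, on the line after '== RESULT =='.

Compute (G \ add) ∪ pre:
  G ∩ del = {}  (empty — regression defined)
  G \ add = {pkg_at(p1,whs1), pkg_at(p5,portB)} \ {pkg_at(p1,whs1)} = {pkg_at(p5,portB)}
  ∪ pre   = {pkg_at(p5,portB)} ∪ {in(p1,t1), truck_at(t1,whs1)}
          = {in(p1,t1), pkg_at(p5,portB), truck_at(t1,whs1)}

== RESULT ==
["in(p1,t1)", "pkg_at(p5,portB)", "truck_at(t1,whs1)"]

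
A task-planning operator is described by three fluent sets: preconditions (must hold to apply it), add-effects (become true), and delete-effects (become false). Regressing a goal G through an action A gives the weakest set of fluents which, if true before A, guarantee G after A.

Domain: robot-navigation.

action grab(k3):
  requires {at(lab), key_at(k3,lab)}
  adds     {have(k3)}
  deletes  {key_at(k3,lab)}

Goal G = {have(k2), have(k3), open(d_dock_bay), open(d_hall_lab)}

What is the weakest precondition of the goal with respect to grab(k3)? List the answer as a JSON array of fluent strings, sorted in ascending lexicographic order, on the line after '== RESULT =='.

Regress:
  G ∩ del = {}  (empty — regression defined)
  G \ add = {have(k2), have(k3), open(d_dock_bay), open(d_hall_lab)} \ {have(k3)} = {have(k2), open(d_dock_bay), open(d_hall_lab)}
  ∪ pre   = {have(k2), open(d_dock_bay), open(d_hall_lab)} ∪ {at(lab), key_at(k3,lab)}
          = {at(lab), have(k2), key_at(k3,lab), open(d_dock_bay), open(d_hall_lab)}

== RESULT ==
["at(lab)", "have(k2)", "key_at(k3,lab)", "open(d_dock_bay)", "open(d_hall_lab)"]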